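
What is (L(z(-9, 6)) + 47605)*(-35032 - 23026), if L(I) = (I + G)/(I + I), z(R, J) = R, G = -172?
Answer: -24879914059/9 ≈ -2.7644e+9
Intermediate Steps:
L(I) = (-172 + I)/(2*I) (L(I) = (I - 172)/(I + I) = (-172 + I)/((2*I)) = (-172 + I)*(1/(2*I)) = (-172 + I)/(2*I))
(L(z(-9, 6)) + 47605)*(-35032 - 23026) = ((½)*(-172 - 9)/(-9) + 47605)*(-35032 - 23026) = ((½)*(-⅑)*(-181) + 47605)*(-58058) = (181/18 + 47605)*(-58058) = (857071/18)*(-58058) = -24879914059/9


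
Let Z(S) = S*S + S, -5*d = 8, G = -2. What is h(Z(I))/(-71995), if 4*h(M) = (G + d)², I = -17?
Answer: -81/1799875 ≈ -4.5003e-5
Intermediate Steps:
d = -8/5 (d = -⅕*8 = -8/5 ≈ -1.6000)
Z(S) = S + S² (Z(S) = S² + S = S + S²)
h(M) = 81/25 (h(M) = (-2 - 8/5)²/4 = (-18/5)²/4 = (¼)*(324/25) = 81/25)
h(Z(I))/(-71995) = (81/25)/(-71995) = (81/25)*(-1/71995) = -81/1799875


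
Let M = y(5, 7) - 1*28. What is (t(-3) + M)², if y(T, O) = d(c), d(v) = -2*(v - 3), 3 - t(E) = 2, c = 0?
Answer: 441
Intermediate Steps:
t(E) = 1 (t(E) = 3 - 1*2 = 3 - 2 = 1)
d(v) = 6 - 2*v (d(v) = -2*(-3 + v) = 6 - 2*v)
y(T, O) = 6 (y(T, O) = 6 - 2*0 = 6 + 0 = 6)
M = -22 (M = 6 - 1*28 = 6 - 28 = -22)
(t(-3) + M)² = (1 - 22)² = (-21)² = 441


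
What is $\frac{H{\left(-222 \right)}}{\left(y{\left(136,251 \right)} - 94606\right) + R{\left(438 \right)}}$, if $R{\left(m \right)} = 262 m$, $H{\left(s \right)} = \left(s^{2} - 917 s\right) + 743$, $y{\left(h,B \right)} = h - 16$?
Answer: $\frac{253601}{20270} \approx 12.511$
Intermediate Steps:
$y{\left(h,B \right)} = -16 + h$ ($y{\left(h,B \right)} = h - 16 = -16 + h$)
$H{\left(s \right)} = 743 + s^{2} - 917 s$
$\frac{H{\left(-222 \right)}}{\left(y{\left(136,251 \right)} - 94606\right) + R{\left(438 \right)}} = \frac{743 + \left(-222\right)^{2} - -203574}{\left(\left(-16 + 136\right) - 94606\right) + 262 \cdot 438} = \frac{743 + 49284 + 203574}{\left(120 - 94606\right) + 114756} = \frac{253601}{-94486 + 114756} = \frac{253601}{20270}$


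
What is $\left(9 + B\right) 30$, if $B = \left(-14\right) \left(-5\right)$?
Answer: $2370$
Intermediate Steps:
$B = 70$
$\left(9 + B\right) 30 = \left(9 + 70\right) 30 = 79 \cdot 30 = 2370$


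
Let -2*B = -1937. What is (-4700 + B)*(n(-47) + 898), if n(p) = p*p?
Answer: -23187541/2 ≈ -1.1594e+7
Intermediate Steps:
B = 1937/2 (B = -1/2*(-1937) = 1937/2 ≈ 968.50)
n(p) = p**2
(-4700 + B)*(n(-47) + 898) = (-4700 + 1937/2)*((-47)**2 + 898) = -7463*(2209 + 898)/2 = -7463/2*3107 = -23187541/2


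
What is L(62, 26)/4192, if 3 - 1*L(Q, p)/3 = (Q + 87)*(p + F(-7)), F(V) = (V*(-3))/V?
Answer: -321/131 ≈ -2.4504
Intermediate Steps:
F(V) = -3 (F(V) = (-3*V)/V = -3)
L(Q, p) = 9 - 3*(-3 + p)*(87 + Q) (L(Q, p) = 9 - 3*(Q + 87)*(p - 3) = 9 - 3*(87 + Q)*(-3 + p) = 9 - 3*(-3 + p)*(87 + Q))
L(62, 26)/4192 = (792 - 261*26 + 9*62 - 3*62*26)/4192 = (792 - 6786 + 558 - 4836)*(1/4192) = -10272*1/4192 = -321/131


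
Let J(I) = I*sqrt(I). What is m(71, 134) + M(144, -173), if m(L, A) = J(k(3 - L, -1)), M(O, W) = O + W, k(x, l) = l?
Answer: -29 - I ≈ -29.0 - 1.0*I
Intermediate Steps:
J(I) = I**(3/2)
m(L, A) = -I (m(L, A) = (-1)**(3/2) = -I)
m(71, 134) + M(144, -173) = -I + (144 - 173) = -I - 29 = -29 - I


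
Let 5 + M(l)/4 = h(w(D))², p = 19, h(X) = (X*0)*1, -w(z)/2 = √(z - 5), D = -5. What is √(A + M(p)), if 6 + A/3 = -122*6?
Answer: I*√2234 ≈ 47.265*I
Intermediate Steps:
w(z) = -2*√(-5 + z) (w(z) = -2*√(z - 5) = -2*√(-5 + z))
h(X) = 0 (h(X) = 0*1 = 0)
A = -2214 (A = -18 + 3*(-122*6) = -18 + 3*(-732) = -18 - 2196 = -2214)
M(l) = -20 (M(l) = -20 + 4*0² = -20 + 4*0 = -20 + 0 = -20)
√(A + M(p)) = √(-2214 - 20) = √(-2234) = I*√2234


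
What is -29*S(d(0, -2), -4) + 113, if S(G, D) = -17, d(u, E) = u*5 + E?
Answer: 606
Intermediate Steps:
d(u, E) = E + 5*u (d(u, E) = 5*u + E = E + 5*u)
-29*S(d(0, -2), -4) + 113 = -29*(-17) + 113 = 493 + 113 = 606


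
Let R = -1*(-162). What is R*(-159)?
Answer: -25758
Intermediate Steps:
R = 162
R*(-159) = 162*(-159) = -25758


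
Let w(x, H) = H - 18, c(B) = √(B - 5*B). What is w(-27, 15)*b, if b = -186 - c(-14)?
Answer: 558 + 6*√14 ≈ 580.45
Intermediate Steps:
c(B) = 2*√(-B) (c(B) = √(-4*B) = 2*√(-B))
w(x, H) = -18 + H
b = -186 - 2*√14 (b = -186 - 2*√(-1*(-14)) = -186 - 2*√14 ≈ -193.48)
w(-27, 15)*b = (-18 + 15)*(-186 - 2*√14) = -3*(-186 - 2*√14) = 558 + 6*√14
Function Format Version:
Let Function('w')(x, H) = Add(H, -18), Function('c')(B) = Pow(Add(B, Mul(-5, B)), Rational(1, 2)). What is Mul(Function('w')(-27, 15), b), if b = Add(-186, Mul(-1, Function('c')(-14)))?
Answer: Add(558, Mul(6, Pow(14, Rational(1, 2)))) ≈ 580.45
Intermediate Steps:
Function('c')(B) = Mul(2, Pow(Mul(-1, B), Rational(1, 2))) (Function('c')(B) = Pow(Mul(-4, B), Rational(1, 2)) = Mul(2, Pow(Mul(-1, B), Rational(1, 2))))
Function('w')(x, H) = Add(-18, H)
b = Add(-186, Mul(-2, Pow(14, Rational(1, 2)))) (b = Add(-186, Mul(-1, Mul(2, Pow(Mul(-1, -14), Rational(1, 2))))) = Add(-186, Mul(-1, Mul(2, Pow(14, Rational(1, 2))))) = Add(-186, Mul(-2, Pow(14, Rational(1, 2)))) ≈ -193.48)
Mul(Function('w')(-27, 15), b) = Mul(Add(-18, 15), Add(-186, Mul(-2, Pow(14, Rational(1, 2))))) = Mul(-3, Add(-186, Mul(-2, Pow(14, Rational(1, 2))))) = Add(558, Mul(6, Pow(14, Rational(1, 2))))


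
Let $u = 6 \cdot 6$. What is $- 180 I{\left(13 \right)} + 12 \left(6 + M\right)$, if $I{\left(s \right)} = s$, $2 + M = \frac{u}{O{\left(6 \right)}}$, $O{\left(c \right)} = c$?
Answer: $-2220$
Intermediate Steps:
$u = 36$
$M = 4$ ($M = -2 + \frac{36}{6} = -2 + 36 \cdot \frac{1}{6} = -2 + 6 = 4$)
$- 180 I{\left(13 \right)} + 12 \left(6 + M\right) = \left(-180\right) 13 + 12 \left(6 + 4\right) = -2340 + 12 \cdot 10 = -2340 + 120 = -2220$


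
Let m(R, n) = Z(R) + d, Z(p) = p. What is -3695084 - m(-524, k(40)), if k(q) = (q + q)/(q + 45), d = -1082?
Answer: -3693478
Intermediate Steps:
k(q) = 2*q/(45 + q) (k(q) = (2*q)/(45 + q) = 2*q/(45 + q))
m(R, n) = -1082 + R (m(R, n) = R - 1082 = -1082 + R)
-3695084 - m(-524, k(40)) = -3695084 - (-1082 - 524) = -3695084 - 1*(-1606) = -3695084 + 1606 = -3693478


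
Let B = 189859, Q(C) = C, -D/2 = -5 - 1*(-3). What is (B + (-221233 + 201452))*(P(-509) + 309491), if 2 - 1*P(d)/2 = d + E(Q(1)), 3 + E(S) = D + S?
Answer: 52810749702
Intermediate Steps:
D = 4 (D = -2*(-5 - 1*(-3)) = -2*(-5 + 3) = -2*(-2) = 4)
E(S) = 1 + S (E(S) = -3 + (4 + S) = 1 + S)
P(d) = -2*d (P(d) = 4 - 2*(d + (1 + 1)) = 4 - 2*(d + 2) = 4 - 2*(2 + d) = 4 + (-4 - 2*d) = -2*d)
(B + (-221233 + 201452))*(P(-509) + 309491) = (189859 + (-221233 + 201452))*(-2*(-509) + 309491) = (189859 - 19781)*(1018 + 309491) = 170078*310509 = 52810749702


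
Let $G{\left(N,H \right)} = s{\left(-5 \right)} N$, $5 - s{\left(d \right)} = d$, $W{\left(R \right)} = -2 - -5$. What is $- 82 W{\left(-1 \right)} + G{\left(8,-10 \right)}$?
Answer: $-166$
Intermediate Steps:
$W{\left(R \right)} = 3$ ($W{\left(R \right)} = -2 + 5 = 3$)
$s{\left(d \right)} = 5 - d$
$G{\left(N,H \right)} = 10 N$ ($G{\left(N,H \right)} = \left(5 - -5\right) N = \left(5 + 5\right) N = 10 N$)
$- 82 W{\left(-1 \right)} + G{\left(8,-10 \right)} = \left(-82\right) 3 + 10 \cdot 8 = -246 + 80 = -166$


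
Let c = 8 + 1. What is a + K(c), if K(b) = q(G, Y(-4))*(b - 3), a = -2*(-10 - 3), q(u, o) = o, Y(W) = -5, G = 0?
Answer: -4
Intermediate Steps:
c = 9
a = 26 (a = -2*(-13) = 26)
K(b) = 15 - 5*b (K(b) = -5*(b - 3) = -5*(-3 + b) = 15 - 5*b)
a + K(c) = 26 + (15 - 5*9) = 26 + (15 - 45) = 26 - 30 = -4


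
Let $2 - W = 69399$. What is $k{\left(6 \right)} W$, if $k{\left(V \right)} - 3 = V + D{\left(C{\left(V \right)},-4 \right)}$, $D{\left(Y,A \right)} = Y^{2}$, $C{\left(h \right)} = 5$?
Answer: $-2359498$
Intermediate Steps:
$W = -69397$ ($W = 2 - 69399 = -69397$)
$k{\left(V \right)} = 28 + V$ ($k{\left(V \right)} = 3 + \left(V + 5^{2}\right) = 3 + \left(V + 25\right) = 3 + \left(25 + V\right) = 28 + V$)
$k{\left(6 \right)} W = \left(28 + 6\right) \left(-69397\right) = 34 \left(-69397\right) = -2359498$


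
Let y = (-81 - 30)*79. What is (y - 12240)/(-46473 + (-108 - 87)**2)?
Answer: 7003/2816 ≈ 2.4869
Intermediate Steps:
y = -8769 (y = -111*79 = -8769)
(y - 12240)/(-46473 + (-108 - 87)**2) = (-8769 - 12240)/(-46473 + (-108 - 87)**2) = -21009/(-46473 + (-195)**2) = -21009/(-46473 + 38025) = -21009/(-8448) = -21009*(-1/8448) = 7003/2816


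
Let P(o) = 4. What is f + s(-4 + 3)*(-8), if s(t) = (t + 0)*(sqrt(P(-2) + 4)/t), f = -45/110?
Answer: -9/22 - 16*sqrt(2) ≈ -23.036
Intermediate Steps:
f = -9/22 (f = -45*1/110 = -9/22 ≈ -0.40909)
s(t) = 2*sqrt(2) (s(t) = (t + 0)*(sqrt(4 + 4)/t) = t*(sqrt(8)/t) = t*((2*sqrt(2))/t) = t*(2*sqrt(2)/t) = 2*sqrt(2))
f + s(-4 + 3)*(-8) = -9/22 + (2*sqrt(2))*(-8) = -9/22 - 16*sqrt(2)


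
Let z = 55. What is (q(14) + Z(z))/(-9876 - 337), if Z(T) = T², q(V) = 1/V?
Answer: -42351/142982 ≈ -0.29620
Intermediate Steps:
(q(14) + Z(z))/(-9876 - 337) = (1/14 + 55²)/(-9876 - 337) = (1/14 + 3025)/(-10213) = (42351/14)*(-1/10213) = -42351/142982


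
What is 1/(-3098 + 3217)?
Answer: 1/119 ≈ 0.0084034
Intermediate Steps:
1/(-3098 + 3217) = 1/119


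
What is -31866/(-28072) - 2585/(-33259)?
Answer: 566198707/466823324 ≈ 1.2129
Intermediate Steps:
-31866/(-28072) - 2585/(-33259) = -31866*(-1/28072) - 2585*(-1/33259) = 15933/14036 + 2585/33259 = 566198707/466823324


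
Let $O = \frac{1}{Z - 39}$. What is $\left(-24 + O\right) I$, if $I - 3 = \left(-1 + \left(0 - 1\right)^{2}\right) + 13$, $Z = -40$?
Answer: $- \frac{30352}{79} \approx -384.2$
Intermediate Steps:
$O = - \frac{1}{79}$ ($O = \frac{1}{-40 - 39} = \frac{1}{-79} = - \frac{1}{79} \approx -0.012658$)
$I = 16$ ($I = 3 + \left(\left(-1 + \left(0 - 1\right)^{2}\right) + 13\right) = 3 + \left(\left(-1 + \left(-1\right)^{2}\right) + 13\right) = 3 + \left(\left(-1 + 1\right) + 13\right) = 3 + \left(0 + 13\right) = 3 + 13 = 16$)
$\left(-24 + O\right) I = \left(-24 - \frac{1}{79}\right) 16 = \left(- \frac{1897}{79}\right) 16 = - \frac{30352}{79}$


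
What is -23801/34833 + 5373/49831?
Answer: -998869922/1735763223 ≈ -0.57546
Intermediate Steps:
-23801/34833 + 5373/49831 = -998869922/1735763223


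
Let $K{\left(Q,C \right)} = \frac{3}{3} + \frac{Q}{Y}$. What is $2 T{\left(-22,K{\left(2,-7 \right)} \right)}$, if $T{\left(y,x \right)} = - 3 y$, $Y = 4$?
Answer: $132$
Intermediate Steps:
$K{\left(Q,C \right)} = 1 + \frac{Q}{4}$ ($K{\left(Q,C \right)} = \frac{3}{3} + \frac{Q}{4} = 3 \cdot \frac{1}{3} + Q \frac{1}{4} = 1 + \frac{Q}{4}$)
$2 T{\left(-22,K{\left(2,-7 \right)} \right)} = 2 \left(\left(-3\right) \left(-22\right)\right) = 2 \cdot 66 = 132$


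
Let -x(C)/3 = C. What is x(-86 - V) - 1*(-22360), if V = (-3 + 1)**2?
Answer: 22630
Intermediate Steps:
V = 4 (V = (-2)**2 = 4)
x(C) = -3*C
x(-86 - V) - 1*(-22360) = -3*(-86 - 1*4) - 1*(-22360) = -3*(-86 - 4) + 22360 = -3*(-90) + 22360 = 270 + 22360 = 22630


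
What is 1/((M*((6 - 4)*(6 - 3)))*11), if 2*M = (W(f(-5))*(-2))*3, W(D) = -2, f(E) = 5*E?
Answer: 1/396 ≈ 0.0025253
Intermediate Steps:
M = 6 (M = (-2*(-2)*3)/2 = (4*3)/2 = (½)*12 = 6)
1/((M*((6 - 4)*(6 - 3)))*11) = 1/((6*((6 - 4)*(6 - 3)))*11) = 1/((6*(2*3))*11) = 1/((6*6)*11) = 1/(36*11) = 1/396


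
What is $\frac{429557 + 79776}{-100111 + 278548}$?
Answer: $\frac{509333}{178437} \approx 2.8544$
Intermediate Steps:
$\frac{429557 + 79776}{-100111 + 278548} = \frac{509333}{178437}$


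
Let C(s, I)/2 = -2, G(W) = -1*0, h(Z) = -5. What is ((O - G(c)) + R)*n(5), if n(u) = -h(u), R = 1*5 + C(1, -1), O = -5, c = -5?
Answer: -20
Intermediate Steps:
G(W) = 0
C(s, I) = -4 (C(s, I) = 2*(-2) = -4)
R = 1 (R = 1*5 - 4 = 5 - 4 = 1)
n(u) = 5 (n(u) = -1*(-5) = 5)
((O - G(c)) + R)*n(5) = ((-5 - 1*0) + 1)*5 = ((-5 + 0) + 1)*5 = (-5 + 1)*5 = -4*5 = -20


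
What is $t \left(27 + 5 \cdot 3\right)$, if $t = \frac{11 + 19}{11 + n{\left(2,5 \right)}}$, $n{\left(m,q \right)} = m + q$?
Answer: $70$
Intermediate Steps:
$t = \frac{5}{3}$ ($t = \frac{11 + 19}{11 + \left(2 + 5\right)} = \frac{30}{11 + 7} = \frac{30}{18} = 30 \cdot \frac{1}{18} = \frac{5}{3} \approx 1.6667$)
$t \left(27 + 5 \cdot 3\right) = \frac{5 \left(27 + 5 \cdot 3\right)}{3} = \frac{5 \left(27 + 15\right)}{3} = \frac{5}{3} \cdot 42 = 70$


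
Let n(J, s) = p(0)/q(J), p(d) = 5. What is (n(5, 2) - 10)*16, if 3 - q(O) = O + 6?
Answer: -170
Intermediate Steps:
q(O) = -3 - O (q(O) = 3 - (O + 6) = 3 - (6 + O) = 3 + (-6 - O) = -3 - O)
n(J, s) = 5/(-3 - J)
(n(5, 2) - 10)*16 = (-5/(3 + 5) - 10)*16 = (-5/8 - 10)*16 = -85/8*16 = -170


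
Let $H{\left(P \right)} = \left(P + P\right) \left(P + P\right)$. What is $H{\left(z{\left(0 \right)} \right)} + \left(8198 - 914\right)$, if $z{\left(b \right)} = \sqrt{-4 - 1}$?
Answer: $7264$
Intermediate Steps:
$z{\left(b \right)} = i \sqrt{5}$ ($z{\left(b \right)} = \sqrt{-5} = i \sqrt{5}$)
$H{\left(P \right)} = 4 P^{2}$ ($H{\left(P \right)} = 2 P 2 P = 4 P^{2}$)
$H{\left(z{\left(0 \right)} \right)} + \left(8198 - 914\right) = 4 \left(i \sqrt{5}\right)^{2} + \left(8198 - 914\right) = 4 \left(-5\right) + \left(8198 - 914\right) = -20 + 7284 = 7264$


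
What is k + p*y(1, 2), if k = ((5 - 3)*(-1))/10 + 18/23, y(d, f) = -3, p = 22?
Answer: -7523/115 ≈ -65.417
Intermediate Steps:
k = 67/115 (k = (2*(-1))*(⅒) + 18*(1/23) = -2*⅒ + 18/23 = -⅕ + 18/23 = 67/115 ≈ 0.58261)
k + p*y(1, 2) = 67/115 + 22*(-3) = 67/115 - 66 = -7523/115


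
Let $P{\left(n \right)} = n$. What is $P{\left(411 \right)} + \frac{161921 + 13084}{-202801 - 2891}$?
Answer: $\frac{28121469}{68564} \approx 410.15$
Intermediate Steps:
$P{\left(411 \right)} + \frac{161921 + 13084}{-202801 - 2891} = 411 + \frac{161921 + 13084}{-202801 - 2891} = 411 + \frac{175005}{-205692} = 411 + 175005 \left(- \frac{1}{205692}\right) = 411 - \frac{58335}{68564} = \frac{28121469}{68564}$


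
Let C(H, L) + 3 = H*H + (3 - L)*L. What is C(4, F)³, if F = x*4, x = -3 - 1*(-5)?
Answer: -19683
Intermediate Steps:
x = 2 (x = -3 + 5 = 2)
F = 8 (F = 2*4 = 8)
C(H, L) = -3 + H² + L*(3 - L) (C(H, L) = -3 + (H*H + (3 - L)*L) = -3 + (H² + L*(3 - L)) = -3 + H² + L*(3 - L))
C(4, F)³ = (-3 + 4² - 1*8² + 3*8)³ = (-3 + 16 - 1*64 + 24)³ = (-3 + 16 - 64 + 24)³ = (-27)³ = -19683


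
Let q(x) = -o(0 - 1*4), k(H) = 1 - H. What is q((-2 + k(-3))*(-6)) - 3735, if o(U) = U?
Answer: -3731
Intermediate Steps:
q(x) = 4 (q(x) = -(0 - 1*4) = -(0 - 4) = -1*(-4) = 4)
q((-2 + k(-3))*(-6)) - 3735 = 4 - 3735 = -3731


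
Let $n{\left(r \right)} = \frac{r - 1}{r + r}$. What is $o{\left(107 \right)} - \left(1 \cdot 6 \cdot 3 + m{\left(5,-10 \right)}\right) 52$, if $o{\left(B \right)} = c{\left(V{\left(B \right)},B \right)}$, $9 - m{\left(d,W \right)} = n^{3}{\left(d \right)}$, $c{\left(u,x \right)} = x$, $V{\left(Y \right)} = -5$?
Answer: $- \frac{161709}{125} \approx -1293.7$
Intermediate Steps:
$n{\left(r \right)} = \frac{-1 + r}{2 r}$
$m{\left(d,W \right)} = 9 - \frac{\left(-1 + d\right)^{3}}{8 d^{3}}$ ($m{\left(d,W \right)} = 9 - \left(\frac{-1 + d}{2 d}\right)^{3} = 9 - \frac{\left(-1 + d\right)^{3}}{8 d^{3}}$)
$o{\left(B \right)} = B$
$o{\left(107 \right)} - \left(1 \cdot 6 \cdot 3 + m{\left(5,-10 \right)}\right) 52 = 107 - \left(1 \cdot 6 \cdot 3 + \left(9 - \frac{\left(-1 + 5\right)^{3}}{8 \cdot 125}\right)\right) 52 = 107 - \left(6 \cdot 3 + \left(9 - \frac{4^{3}}{1000}\right)\right) 52 = 107 - \left(18 + \left(9 - \frac{1}{1000} \cdot 64\right)\right) 52 = 107 - \left(18 + \left(9 - \frac{8}{125}\right)\right) 52 = 107 - \left(18 + \frac{1117}{125}\right) 52 = 107 - \frac{3367}{125} \cdot 52 = 107 - \frac{175084}{125} = - \frac{161709}{125}$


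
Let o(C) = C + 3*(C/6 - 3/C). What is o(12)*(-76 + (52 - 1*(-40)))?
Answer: 276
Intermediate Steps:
o(C) = -9/C + 3*C/2 (o(C) = C + 3*(C*(1/6) - 3/C) = C + 3*(C/6 - 3/C) = C + 3*(-3/C + C/6) = C + (C/2 - 9/C) = -9/C + 3*C/2)
o(12)*(-76 + (52 - 1*(-40))) = (-9/12 + (3/2)*12)*(-76 + (52 - 1*(-40))) = (-9*1/12 + 18)*(-76 + (52 + 40)) = (-3/4 + 18)*(-76 + 92) = (69/4)*16 = 276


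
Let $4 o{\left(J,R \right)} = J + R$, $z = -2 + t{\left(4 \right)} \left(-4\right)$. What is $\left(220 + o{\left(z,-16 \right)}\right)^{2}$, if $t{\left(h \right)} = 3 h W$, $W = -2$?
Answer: $\frac{229441}{4} \approx 57360.0$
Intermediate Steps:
$t{\left(h \right)} = - 6 h$ ($t{\left(h \right)} = 3 h \left(-2\right) = - 6 h$)
$z = 94$ ($z = -2 + \left(-6\right) 4 \left(-4\right) = -2 - -96 = -2 + 96 = 94$)
$o{\left(J,R \right)} = \frac{J}{4} + \frac{R}{4}$ ($o{\left(J,R \right)} = \frac{J + R}{4} = \frac{J}{4} + \frac{R}{4}$)
$\left(220 + o{\left(z,-16 \right)}\right)^{2} = \left(220 + \left(\frac{1}{4} \cdot 94 + \frac{1}{4} \left(-16\right)\right)\right)^{2} = \left(220 + \left(\frac{47}{2} - 4\right)\right)^{2} = \left(220 + \frac{39}{2}\right)^{2} = \left(\frac{479}{2}\right)^{2} = \frac{229441}{4}$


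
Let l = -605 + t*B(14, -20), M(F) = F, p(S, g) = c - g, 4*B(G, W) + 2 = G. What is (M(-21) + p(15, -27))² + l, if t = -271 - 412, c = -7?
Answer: -2653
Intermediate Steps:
B(G, W) = -½ + G/4
p(S, g) = -7 - g
t = -683
l = -2654 (l = -605 - 683*(-½ + (¼)*14) = -605 - 683*(-½ + 7/2) = -605 - 683*3 = -605 - 2049 = -2654)
(M(-21) + p(15, -27))² + l = (-21 + (-7 - 1*(-27)))² - 2654 = (-21 + (-7 + 27))² - 2654 = (-21 + 20)² - 2654 = (-1)² - 2654 = 1 - 2654 = -2653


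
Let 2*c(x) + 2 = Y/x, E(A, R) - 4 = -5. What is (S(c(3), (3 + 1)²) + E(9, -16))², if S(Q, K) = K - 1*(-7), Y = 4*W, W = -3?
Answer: 484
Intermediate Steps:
E(A, R) = -1 (E(A, R) = 4 - 5 = -1)
Y = -12 (Y = 4*(-3) = -12)
c(x) = -1 - 6/x (c(x) = -1 + (-12/x)/2 = -1 - 6/x)
S(Q, K) = 7 + K (S(Q, K) = K + 7 = 7 + K)
(S(c(3), (3 + 1)²) + E(9, -16))² = ((7 + (3 + 1)²) - 1)² = ((7 + 4²) - 1)² = ((7 + 16) - 1)² = (23 - 1)² = 22² = 484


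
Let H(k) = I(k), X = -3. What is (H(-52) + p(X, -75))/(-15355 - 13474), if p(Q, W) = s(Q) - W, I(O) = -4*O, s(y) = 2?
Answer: -285/28829 ≈ -0.0098859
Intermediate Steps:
H(k) = -4*k
p(Q, W) = 2 - W
(H(-52) + p(X, -75))/(-15355 - 13474) = (-4*(-52) + (2 - 1*(-75)))/(-15355 - 13474) = (208 + (2 + 75))/(-28829) = (208 + 77)*(-1/28829) = 285*(-1/28829) = -285/28829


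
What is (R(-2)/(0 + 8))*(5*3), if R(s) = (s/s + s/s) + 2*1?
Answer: 15/2 ≈ 7.5000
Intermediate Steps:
R(s) = 4 (R(s) = (1 + 1) + 2 = 2 + 2 = 4)
(R(-2)/(0 + 8))*(5*3) = (4/(0 + 8))*(5*3) = (4/8)*15 = ((⅛)*4)*15 = (½)*15 = 15/2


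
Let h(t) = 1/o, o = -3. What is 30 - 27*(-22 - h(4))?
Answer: 615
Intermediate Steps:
h(t) = -⅓ (h(t) = 1/(-3) = -⅓)
30 - 27*(-22 - h(4)) = 30 - 27*(-22 - 1*(-⅓)) = 30 - 27*(-22 + ⅓) = 30 - 27*(-65/3) = 30 + 585 = 615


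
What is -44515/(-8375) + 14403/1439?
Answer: 36936442/2410325 ≈ 15.324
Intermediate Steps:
-44515/(-8375) + 14403/1439 = -44515*(-1/8375) + 14403*(1/1439) = 8903/1675 + 14403/1439 = 36936442/2410325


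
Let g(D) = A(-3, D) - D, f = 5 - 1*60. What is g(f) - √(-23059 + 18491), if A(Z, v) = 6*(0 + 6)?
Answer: 91 - 2*I*√1142 ≈ 91.0 - 67.587*I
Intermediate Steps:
A(Z, v) = 36 (A(Z, v) = 6*6 = 36)
f = -55 (f = 5 - 60 = -55)
g(D) = 36 - D
g(f) - √(-23059 + 18491) = (36 - 1*(-55)) - √(-23059 + 18491) = (36 + 55) - √(-4568) = 91 - 2*I*√1142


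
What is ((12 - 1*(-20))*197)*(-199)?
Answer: -1254496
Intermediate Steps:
((12 - 1*(-20))*197)*(-199) = ((12 + 20)*197)*(-199) = (32*197)*(-199) = 6304*(-199) = -1254496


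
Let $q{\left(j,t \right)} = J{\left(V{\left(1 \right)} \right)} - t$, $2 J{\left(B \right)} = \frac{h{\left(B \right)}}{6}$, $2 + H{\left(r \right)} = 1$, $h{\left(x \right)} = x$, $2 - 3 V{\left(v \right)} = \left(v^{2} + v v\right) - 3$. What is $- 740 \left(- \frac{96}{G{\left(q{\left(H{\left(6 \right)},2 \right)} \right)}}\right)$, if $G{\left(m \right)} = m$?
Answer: $- \frac{852480}{23} \approx -37064.0$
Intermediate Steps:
$V{\left(v \right)} = \frac{5}{3} - \frac{2 v^{2}}{3}$ ($V{\left(v \right)} = \frac{2}{3} - \frac{\left(v^{2} + v v\right) - 3}{3} = \frac{2}{3} - \frac{\left(v^{2} + v^{2}\right) - 3}{3} = \frac{2}{3} - \frac{2 v^{2} - 3}{3} = \frac{2}{3} - \frac{-3 + 2 v^{2}}{3} = \frac{2}{3} - \left(-1 + \frac{2 v^{2}}{3}\right) = \frac{5}{3} - \frac{2 v^{2}}{3}$)
$H{\left(r \right)} = -1$ ($H{\left(r \right)} = -2 + 1 = -1$)
$J{\left(B \right)} = \frac{B}{12}$ ($J{\left(B \right)} = \frac{B \frac{1}{6}}{2} = \frac{\frac{1}{6} B}{2} = \frac{B}{12}$)
$q{\left(j,t \right)} = \frac{1}{12} - t$ ($q{\left(j,t \right)} = \frac{\frac{5}{3} - \frac{2 \cdot 1^{2}}{3}}{12} - t = \frac{\frac{5}{3} - \frac{2}{3}}{12} - t = \frac{1}{12} \cdot 1 - t = \frac{1}{12} - t$)
$- 740 \left(- \frac{96}{G{\left(q{\left(H{\left(6 \right)},2 \right)} \right)}}\right) = - 740 \left(- \frac{96}{\frac{1}{12} - 2}\right) = - 740 \left(- \frac{96}{- \frac{23}{12}}\right) = - 740 \left(\left(-96\right) \left(- \frac{12}{23}\right)\right) = \left(-740\right) \frac{1152}{23} = - \frac{852480}{23}$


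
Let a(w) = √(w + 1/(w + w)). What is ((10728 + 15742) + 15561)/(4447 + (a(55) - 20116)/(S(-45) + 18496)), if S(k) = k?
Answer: 2332607214579981570/246736008751954553 - 775513981*√665610/740208026255863659 ≈ 9.4539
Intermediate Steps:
a(w) = √(w + 1/(2*w))
((10728 + 15742) + 15561)/(4447 + (a(55) - 20116)/(S(-45) + 18496)) = ((10728 + 15742) + 15561)/(4447 + (√(2/55 + 4*55)/2 - 20116)/(-45 + 18496)) = (26470 + 15561)/(4447 + (√(2*(1/55) + 220)/2 - 20116)/18451) = 42031/(4447 + (√(2/55 + 220)/2 - 20116)*(1/18451)) = 42031/(4447 + (√(12102/55)/2 - 20116)*(1/18451)) = 42031/(4447 + ((√665610/55)/2 - 20116)*(1/18451)) = 42031/(4447 + (√665610/110 - 20116)*(1/18451)) = 42031/(4447 + (-20116 + √665610/110)*(1/18451)) = 42031/(4447 + (-20116/18451 + √665610/2029610)) = 42031/(82031481/18451 + √665610/2029610)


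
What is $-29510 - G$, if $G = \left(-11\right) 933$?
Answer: $-19247$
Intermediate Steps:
$G = -10263$
$-29510 - G = -29510 - -10263 = -29510 + 10263 = -19247$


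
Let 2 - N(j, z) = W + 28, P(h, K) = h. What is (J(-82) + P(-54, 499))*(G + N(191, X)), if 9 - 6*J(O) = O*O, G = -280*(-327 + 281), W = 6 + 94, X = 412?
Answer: -44887703/3 ≈ -1.4963e+7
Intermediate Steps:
W = 100
G = 12880 (G = -280*(-46) = 12880)
N(j, z) = -126 (N(j, z) = 2 - (100 + 28) = 2 - 1*128 = 2 - 128 = -126)
J(O) = 3/2 - O²/6 (J(O) = 3/2 - O*O/6 = 3/2 - O²/6)
(J(-82) + P(-54, 499))*(G + N(191, X)) = ((3/2 - ⅙*(-82)²) - 54)*(12880 - 126) = ((3/2 - ⅙*6724) - 54)*12754 = ((3/2 - 3362/3) - 54)*12754 = (-6715/6 - 54)*12754 = -7039/6*12754 = -44887703/3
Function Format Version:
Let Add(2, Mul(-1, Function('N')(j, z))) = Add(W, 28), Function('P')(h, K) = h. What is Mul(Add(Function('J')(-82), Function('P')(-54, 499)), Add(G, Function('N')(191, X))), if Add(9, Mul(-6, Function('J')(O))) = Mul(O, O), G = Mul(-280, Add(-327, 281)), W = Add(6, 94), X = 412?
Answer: Rational(-44887703, 3) ≈ -1.4963e+7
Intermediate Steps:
W = 100
G = 12880 (G = Mul(-280, -46) = 12880)
Function('N')(j, z) = -126 (Function('N')(j, z) = Add(2, Mul(-1, Add(100, 28))) = Add(2, Mul(-1, 128)) = Add(2, -128) = -126)
Function('J')(O) = Add(Rational(3, 2), Mul(Rational(-1, 6), Pow(O, 2))) (Function('J')(O) = Add(Rational(3, 2), Mul(Rational(-1, 6), Mul(O, O))) = Add(Rational(3, 2), Mul(Rational(-1, 6), Pow(O, 2))))
Mul(Add(Function('J')(-82), Function('P')(-54, 499)), Add(G, Function('N')(191, X))) = Mul(Add(Add(Rational(3, 2), Mul(Rational(-1, 6), Pow(-82, 2))), -54), Add(12880, -126)) = Mul(Add(Add(Rational(3, 2), Mul(Rational(-1, 6), 6724)), -54), 12754) = Mul(Add(Add(Rational(3, 2), Rational(-3362, 3)), -54), 12754) = Mul(Add(Rational(-6715, 6), -54), 12754) = Mul(Rational(-7039, 6), 12754) = Rational(-44887703, 3)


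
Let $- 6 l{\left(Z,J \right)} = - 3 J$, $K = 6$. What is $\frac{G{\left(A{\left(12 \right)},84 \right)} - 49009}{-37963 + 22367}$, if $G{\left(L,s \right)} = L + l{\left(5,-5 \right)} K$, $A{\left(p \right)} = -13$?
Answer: $\frac{49037}{15596} \approx 3.1442$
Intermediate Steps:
$l{\left(Z,J \right)} = \frac{J}{2}$ ($l{\left(Z,J \right)} = - \frac{\left(-3\right) J}{6} = \frac{J}{2}$)
$G{\left(L,s \right)} = -15 + L$ ($G{\left(L,s \right)} = L + \frac{1}{2} \left(-5\right) 6 = L - 15 = -15 + L$)
$\frac{G{\left(A{\left(12 \right)},84 \right)} - 49009}{-37963 + 22367} = \frac{\left(-15 - 13\right) - 49009}{-37963 + 22367} = \frac{-28 - 49009}{-15596} = \left(-49037\right) \left(- \frac{1}{15596}\right) = \frac{49037}{15596}$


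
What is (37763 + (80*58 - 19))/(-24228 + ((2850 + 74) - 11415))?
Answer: -42384/32719 ≈ -1.2954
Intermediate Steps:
(37763 + (80*58 - 19))/(-24228 + ((2850 + 74) - 11415)) = (37763 + (4640 - 19))/(-24228 + (2924 - 11415)) = (37763 + 4621)/(-24228 - 8491) = 42384/(-32719) = 42384*(-1/32719) = -42384/32719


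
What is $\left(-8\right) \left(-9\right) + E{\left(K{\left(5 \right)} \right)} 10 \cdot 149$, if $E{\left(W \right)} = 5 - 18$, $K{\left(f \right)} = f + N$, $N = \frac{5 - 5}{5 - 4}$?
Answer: $-19298$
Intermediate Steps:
$N = 0$ ($N = \frac{0}{1} = 0 \cdot 1 = 0$)
$K{\left(f \right)} = f$ ($K{\left(f \right)} = f + 0 = f$)
$E{\left(W \right)} = -13$ ($E{\left(W \right)} = 5 - 18 = -13$)
$\left(-8\right) \left(-9\right) + E{\left(K{\left(5 \right)} \right)} 10 \cdot 149 = \left(-8\right) \left(-9\right) + \left(-13\right) 10 \cdot 149 = 72 - 19370 = -19298$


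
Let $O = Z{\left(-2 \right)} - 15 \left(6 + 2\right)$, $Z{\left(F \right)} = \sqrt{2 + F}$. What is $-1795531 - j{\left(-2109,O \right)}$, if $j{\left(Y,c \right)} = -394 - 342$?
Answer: $-1794795$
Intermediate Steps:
$O = -120$ ($O = \sqrt{2 - 2} - 15 \left(6 + 2\right) = \sqrt{0} - 120 = 0 - 120 = -120$)
$j{\left(Y,c \right)} = -736$ ($j{\left(Y,c \right)} = -394 - 342 = -736$)
$-1795531 - j{\left(-2109,O \right)} = -1795531 - -736 = -1795531 + 736 = -1794795$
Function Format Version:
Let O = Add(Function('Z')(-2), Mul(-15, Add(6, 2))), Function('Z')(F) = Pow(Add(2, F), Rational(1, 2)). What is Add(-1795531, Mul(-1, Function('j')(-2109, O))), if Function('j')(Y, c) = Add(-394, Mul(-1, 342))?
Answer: -1794795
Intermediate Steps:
O = -120 (O = Add(Pow(Add(2, -2), Rational(1, 2)), Mul(-15, Add(6, 2))) = Add(Pow(0, Rational(1, 2)), Mul(-15, 8)) = Add(0, -120) = -120)
Function('j')(Y, c) = -736 (Function('j')(Y, c) = Add(-394, -342) = -736)
Add(-1795531, Mul(-1, Function('j')(-2109, O))) = Add(-1795531, Mul(-1, -736)) = Add(-1795531, 736) = -1794795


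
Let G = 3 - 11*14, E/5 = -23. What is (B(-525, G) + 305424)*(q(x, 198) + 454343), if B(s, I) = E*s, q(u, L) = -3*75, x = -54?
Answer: 166115910282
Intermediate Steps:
E = -115 (E = 5*(-23) = -115)
G = -151 (G = 3 - 154 = -151)
q(u, L) = -225
B(s, I) = -115*s
(B(-525, G) + 305424)*(q(x, 198) + 454343) = (-115*(-525) + 305424)*(-225 + 454343) = (60375 + 305424)*454118 = 365799*454118 = 166115910282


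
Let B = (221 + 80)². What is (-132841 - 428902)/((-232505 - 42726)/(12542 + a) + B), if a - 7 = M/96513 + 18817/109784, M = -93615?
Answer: -24895609417257786389/4014328707249082139 ≈ -6.2017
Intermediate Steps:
B = 90601 (B = 301² = 90601)
a = 21902579435/3531861064 (a = 7 + (-93615/96513 + 18817/109784) = 7 + (-93615*1/96513 + 18817*(1/109784)) = 7 + (-31205/32171 + 18817/109784) = 7 - 2820448013/3531861064 = 21902579435/3531861064 ≈ 6.2014)
(-132841 - 428902)/((-232505 - 42726)/(12542 + a) + B) = (-132841 - 428902)/((-232505 - 42726)/(12542 + 21902579435/3531861064) + 90601) = -561743/(-275231/44318504044123/3531861064 + 90601) = -561743/(-275231*3531861064/44318504044123 + 90601) = -561743/(-972077652505784/44318504044123 + 90601) = -561743/4014328707249082139/44318504044123 = -561743*44318504044123/4014328707249082139 = -24895609417257786389/4014328707249082139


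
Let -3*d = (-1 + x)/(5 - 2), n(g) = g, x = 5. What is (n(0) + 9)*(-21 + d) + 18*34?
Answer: 419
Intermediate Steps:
d = -4/9 (d = -(-1 + 5)/(3*(5 - 2)) = -4/(3*3) = -1/3*4/3 = -4/9 ≈ -0.44444)
(n(0) + 9)*(-21 + d) + 18*34 = (0 + 9)*(-21 - 4/9) + 18*34 = 9*(-193/9) + 612 = -193 + 612 = 419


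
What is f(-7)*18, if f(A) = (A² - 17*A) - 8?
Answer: 2880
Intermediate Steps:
f(A) = -8 + A² - 17*A
f(-7)*18 = (-8 + (-7)² - 17*(-7))*18 = (-8 + 49 + 119)*18 = 160*18 = 2880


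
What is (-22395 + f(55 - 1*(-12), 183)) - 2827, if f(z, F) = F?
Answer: -25039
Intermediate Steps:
(-22395 + f(55 - 1*(-12), 183)) - 2827 = (-22395 + 183) - 2827 = -22212 - 2827 = -25039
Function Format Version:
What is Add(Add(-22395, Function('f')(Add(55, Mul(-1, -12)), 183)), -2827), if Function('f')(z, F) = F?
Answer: -25039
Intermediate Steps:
Add(Add(-22395, Function('f')(Add(55, Mul(-1, -12)), 183)), -2827) = Add(Add(-22395, 183), -2827) = Add(-22212, -2827) = -25039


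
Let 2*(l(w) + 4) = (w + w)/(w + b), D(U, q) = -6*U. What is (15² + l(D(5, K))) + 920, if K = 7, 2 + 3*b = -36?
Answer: 73069/64 ≈ 1141.7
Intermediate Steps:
b = -38/3 (b = -⅔ + (⅓)*(-36) = -⅔ - 12 = -38/3 ≈ -12.667)
l(w) = -4 + w/(-38/3 + w) (l(w) = -4 + ((w + w)/(w - 38/3))/2 = -4 + ((2*w)/(-38/3 + w))/2 = -4 + (2*w/(-38/3 + w))/2 = -4 + w/(-38/3 + w))
(15² + l(D(5, K))) + 920 = (15² + (152 - (-54)*5)/(-38 + 3*(-6*5))) + 920 = (225 + (152 - 9*(-30))/(-38 + 3*(-30))) + 920 = (225 + (152 + 270)/(-38 - 90)) + 920 = (225 + 422/(-128)) + 920 = (225 - 1/128*422) + 920 = (225 - 211/64) + 920 = 14189/64 + 920 = 73069/64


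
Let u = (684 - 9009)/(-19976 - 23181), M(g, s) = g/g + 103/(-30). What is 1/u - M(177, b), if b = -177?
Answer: 126829/16650 ≈ 7.6174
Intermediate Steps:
M(g, s) = -73/30 (M(g, s) = 1 + 103*(-1/30) = 1 - 103/30 = -73/30)
u = 8325/43157 (u = -8325/(-43157) = -8325*(-1/43157) = 8325/43157 ≈ 0.19290)
1/u - M(177, b) = 1/(8325/43157) - 1*(-73/30) = 43157/8325 + 73/30 = 126829/16650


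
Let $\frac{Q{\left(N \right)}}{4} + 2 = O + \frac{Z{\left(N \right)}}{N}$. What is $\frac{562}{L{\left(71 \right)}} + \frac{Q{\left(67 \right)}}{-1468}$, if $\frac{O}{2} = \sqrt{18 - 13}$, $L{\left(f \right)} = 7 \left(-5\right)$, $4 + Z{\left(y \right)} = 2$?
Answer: $- \frac{13814258}{860615} - \frac{2 \sqrt{5}}{367} \approx -16.064$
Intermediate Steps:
$Z{\left(y \right)} = -2$ ($Z{\left(y \right)} = -4 + 2 = -2$)
$L{\left(f \right)} = -35$
$O = 2 \sqrt{5}$ ($O = 2 \sqrt{18 - 13} = 2 \sqrt{5} \approx 4.4721$)
$Q{\left(N \right)} = -8 - \frac{8}{N} + 8 \sqrt{5}$ ($Q{\left(N \right)} = -8 + 4 \left(2 \sqrt{5} - \frac{2}{N}\right) = -8 + 4 \left(- \frac{2}{N} + 2 \sqrt{5}\right) = -8 + \left(- \frac{8}{N} + 8 \sqrt{5}\right) = -8 - \frac{8}{N} + 8 \sqrt{5}$)
$\frac{562}{L{\left(71 \right)}} + \frac{Q{\left(67 \right)}}{-1468} = \frac{562}{-35} + \frac{-8 - \frac{8}{67} + 8 \sqrt{5}}{-1468} = 562 \left(- \frac{1}{35}\right) + \left(-8 - \frac{8}{67} + 8 \sqrt{5}\right) \left(- \frac{1}{1468}\right) = - \frac{562}{35} + \left(-8 - \frac{8}{67} + 8 \sqrt{5}\right) \left(- \frac{1}{1468}\right) = - \frac{562}{35} + \left(- \frac{544}{67} + 8 \sqrt{5}\right) \left(- \frac{1}{1468}\right) = - \frac{562}{35} + \left(\frac{136}{24589} - \frac{2 \sqrt{5}}{367}\right) = - \frac{13814258}{860615} - \frac{2 \sqrt{5}}{367}$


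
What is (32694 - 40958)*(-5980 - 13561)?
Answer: 161486824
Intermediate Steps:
(32694 - 40958)*(-5980 - 13561) = -8264*(-19541) = 161486824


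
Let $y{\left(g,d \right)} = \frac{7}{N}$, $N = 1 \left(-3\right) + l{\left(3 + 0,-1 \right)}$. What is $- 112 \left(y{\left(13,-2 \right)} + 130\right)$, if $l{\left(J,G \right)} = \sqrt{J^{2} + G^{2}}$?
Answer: $-16912 - 784 \sqrt{10} \approx -19391.0$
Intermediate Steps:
$l{\left(J,G \right)} = \sqrt{G^{2} + J^{2}}$
$N = -3 + \sqrt{10}$ ($N = 1 \left(-3\right) + \sqrt{\left(-1\right)^{2} + \left(3 + 0\right)^{2}} = -3 + \sqrt{1 + 3^{2}} = -3 + \sqrt{1 + 9} = -3 + \sqrt{10} \approx 0.16228$)
$y{\left(g,d \right)} = \frac{7}{-3 + \sqrt{10}}$
$- 112 \left(y{\left(13,-2 \right)} + 130\right) = - 112 \left(\left(21 + 7 \sqrt{10}\right) + 130\right) = - 112 \left(151 + 7 \sqrt{10}\right) = -16912 - 784 \sqrt{10}$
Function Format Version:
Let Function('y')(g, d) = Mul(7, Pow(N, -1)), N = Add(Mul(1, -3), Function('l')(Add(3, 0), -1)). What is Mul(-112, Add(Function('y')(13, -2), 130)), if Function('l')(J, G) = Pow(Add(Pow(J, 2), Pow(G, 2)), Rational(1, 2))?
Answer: Add(-16912, Mul(-784, Pow(10, Rational(1, 2)))) ≈ -19391.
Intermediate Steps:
Function('l')(J, G) = Pow(Add(Pow(G, 2), Pow(J, 2)), Rational(1, 2))
N = Add(-3, Pow(10, Rational(1, 2))) (N = Add(Mul(1, -3), Pow(Add(Pow(-1, 2), Pow(Add(3, 0), 2)), Rational(1, 2))) = Add(-3, Pow(Add(1, Pow(3, 2)), Rational(1, 2))) = Add(-3, Pow(Add(1, 9), Rational(1, 2))) = Add(-3, Pow(10, Rational(1, 2))) ≈ 0.16228)
Function('y')(g, d) = Mul(7, Pow(Add(-3, Pow(10, Rational(1, 2))), -1))
Mul(-112, Add(Function('y')(13, -2), 130)) = Mul(-112, Add(Add(21, Mul(7, Pow(10, Rational(1, 2)))), 130)) = Mul(-112, Add(151, Mul(7, Pow(10, Rational(1, 2))))) = Add(-16912, Mul(-784, Pow(10, Rational(1, 2))))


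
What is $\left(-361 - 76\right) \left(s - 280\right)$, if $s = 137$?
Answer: $62491$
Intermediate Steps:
$\left(-361 - 76\right) \left(s - 280\right) = \left(-361 - 76\right) \left(137 - 280\right) = \left(-437\right) \left(-143\right) = 62491$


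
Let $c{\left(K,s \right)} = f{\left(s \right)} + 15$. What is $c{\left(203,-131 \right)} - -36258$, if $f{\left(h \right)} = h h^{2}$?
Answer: $-2211818$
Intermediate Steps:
$f{\left(h \right)} = h^{3}$
$c{\left(K,s \right)} = 15 + s^{3}$ ($c{\left(K,s \right)} = s^{3} + 15 = 15 + s^{3}$)
$c{\left(203,-131 \right)} - -36258 = \left(15 + \left(-131\right)^{3}\right) - -36258 = \left(15 - 2248091\right) + 36258 = -2248076 + 36258 = -2211818$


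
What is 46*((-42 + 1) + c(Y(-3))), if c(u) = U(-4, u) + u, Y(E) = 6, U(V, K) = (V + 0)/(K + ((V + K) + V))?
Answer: -1656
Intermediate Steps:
U(V, K) = V/(2*K + 2*V) (U(V, K) = V/(K + ((K + V) + V)) = V/(K + (K + 2*V)) = V/(2*K + 2*V))
c(u) = u - 2/(-4 + u) (c(u) = (½)*(-4)/(u - 4) + u = (½)*(-4)/(-4 + u) + u = -2/(-4 + u) + u = u - 2/(-4 + u))
46*((-42 + 1) + c(Y(-3))) = 46*((-42 + 1) + (-2 + 6*(-4 + 6))/(-4 + 6)) = 46*(-41 + (-2 + 6*2)/2) = 46*(-41 + (-2 + 12)/2) = 46*(-41 + (½)*10) = 46*(-41 + 5) = 46*(-36) = -1656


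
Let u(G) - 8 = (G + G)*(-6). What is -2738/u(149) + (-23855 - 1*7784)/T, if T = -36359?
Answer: 77934181/32359510 ≈ 2.4084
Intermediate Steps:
u(G) = 8 - 12*G (u(G) = 8 + (G + G)*(-6) = 8 + (2*G)*(-6) = 8 - 12*G)
-2738/u(149) + (-23855 - 1*7784)/T = -2738/(8 - 12*149) + (-23855 - 1*7784)/(-36359) = -2738/(8 - 1788) + (-23855 - 7784)*(-1/36359) = -2738/(-1780) - 31639*(-1/36359) = -2738*(-1/1780) + 31639/36359 = 1369/890 + 31639/36359 = 77934181/32359510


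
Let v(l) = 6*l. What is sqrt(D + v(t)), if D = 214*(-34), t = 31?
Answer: I*sqrt(7090) ≈ 84.202*I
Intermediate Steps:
D = -7276
sqrt(D + v(t)) = sqrt(-7276 + 6*31) = sqrt(-7276 + 186) = sqrt(-7090) = I*sqrt(7090)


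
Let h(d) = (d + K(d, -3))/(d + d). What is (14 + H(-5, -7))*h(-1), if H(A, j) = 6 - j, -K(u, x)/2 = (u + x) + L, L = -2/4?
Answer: -108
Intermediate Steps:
L = -½ (L = -2*¼ = -½ ≈ -0.50000)
K(u, x) = 1 - 2*u - 2*x (K(u, x) = -2*((u + x) - ½) = -2*(-½ + u + x) = 1 - 2*u - 2*x)
h(d) = (7 - d)/(2*d) (h(d) = (d + (1 - 2*d - 2*(-3)))/(d + d) = (d + (1 - 2*d + 6))/((2*d)) = (d + (7 - 2*d))*(1/(2*d)) = (7 - d)*(1/(2*d)) = (7 - d)/(2*d))
(14 + H(-5, -7))*h(-1) = (14 + (6 - 1*(-7)))*((½)*(7 - 1*(-1))/(-1)) = (14 + (6 + 7))*((½)*(-1)*(7 + 1)) = (14 + 13)*((½)*(-1)*8) = 27*(-4) = -108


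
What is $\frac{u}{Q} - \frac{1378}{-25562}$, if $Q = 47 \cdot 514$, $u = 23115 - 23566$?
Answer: $\frac{10880631}{308763398} \approx 0.035239$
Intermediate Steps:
$u = -451$
$Q = 24158$
$\frac{u}{Q} - \frac{1378}{-25562} = - \frac{451}{24158} - \frac{1378}{-25562} = \left(-451\right) \frac{1}{24158} - - \frac{689}{12781} = - \frac{451}{24158} + \frac{689}{12781} = \frac{10880631}{308763398}$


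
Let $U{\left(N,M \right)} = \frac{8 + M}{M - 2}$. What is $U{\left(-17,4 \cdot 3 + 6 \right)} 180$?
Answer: $\frac{585}{2} \approx 292.5$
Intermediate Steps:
$U{\left(N,M \right)} = \frac{8 + M}{-2 + M}$
$U{\left(-17,4 \cdot 3 + 6 \right)} 180 = \frac{8 + \left(4 \cdot 3 + 6\right)}{-2 + \left(4 \cdot 3 + 6\right)} 180 = \frac{8 + \left(12 + 6\right)}{-2 + \left(12 + 6\right)} 180 = \frac{8 + 18}{-2 + 18} \cdot 180 = \frac{1}{16} \cdot 26 \cdot 180 = \frac{13}{8} \cdot 180 = \frac{585}{2}$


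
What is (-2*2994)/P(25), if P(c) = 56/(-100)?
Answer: 74850/7 ≈ 10693.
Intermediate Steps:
P(c) = -14/25 (P(c) = 56*(-1/100) = -14/25)
(-2*2994)/P(25) = (-2*2994)/(-14/25) = -5988*(-25/14) = 74850/7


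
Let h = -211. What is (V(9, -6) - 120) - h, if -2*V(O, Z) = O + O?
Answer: 82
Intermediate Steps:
V(O, Z) = -O (V(O, Z) = -(O + O)/2 = -O)
(V(9, -6) - 120) - h = (-1*9 - 120) - 1*(-211) = (-9 - 120) + 211 = -129 + 211 = 82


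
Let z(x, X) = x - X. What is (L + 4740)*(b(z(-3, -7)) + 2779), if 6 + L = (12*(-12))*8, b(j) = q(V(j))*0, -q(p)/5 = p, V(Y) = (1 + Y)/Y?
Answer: 9954378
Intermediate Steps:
V(Y) = (1 + Y)/Y
q(p) = -5*p
b(j) = 0 (b(j) = -5*(1 + j)/j*0 = 0)
L = -1158 (L = -6 + (12*(-12))*8 = -6 - 144*8 = -6 - 1152 = -1158)
(L + 4740)*(b(z(-3, -7)) + 2779) = (-1158 + 4740)*(0 + 2779) = 3582*2779 = 9954378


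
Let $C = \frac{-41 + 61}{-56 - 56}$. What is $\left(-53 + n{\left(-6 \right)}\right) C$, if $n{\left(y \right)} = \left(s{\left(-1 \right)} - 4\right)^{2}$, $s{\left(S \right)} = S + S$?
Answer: $\frac{85}{28} \approx 3.0357$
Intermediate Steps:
$s{\left(S \right)} = 2 S$
$C = - \frac{5}{28}$ ($C = \frac{20}{-112} = 20 \left(- \frac{1}{112}\right) = - \frac{5}{28} \approx -0.17857$)
$n{\left(y \right)} = 36$ ($n{\left(y \right)} = \left(2 \left(-1\right) - 4\right)^{2} = \left(-2 - 4\right)^{2} = \left(-6\right)^{2} = 36$)
$\left(-53 + n{\left(-6 \right)}\right) C = \left(-53 + 36\right) \left(- \frac{5}{28}\right) = \left(-17\right) \left(- \frac{5}{28}\right) = \frac{85}{28}$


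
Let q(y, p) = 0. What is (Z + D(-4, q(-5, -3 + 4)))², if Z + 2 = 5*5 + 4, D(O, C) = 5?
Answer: 1024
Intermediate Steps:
Z = 27 (Z = -2 + (5*5 + 4) = -2 + (25 + 4) = -2 + 29 = 27)
(Z + D(-4, q(-5, -3 + 4)))² = (27 + 5)² = 32² = 1024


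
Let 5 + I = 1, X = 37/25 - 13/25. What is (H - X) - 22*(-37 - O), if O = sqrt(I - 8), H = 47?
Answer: 21501/25 + 44*I*sqrt(3) ≈ 860.04 + 76.21*I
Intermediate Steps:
X = 24/25 (X = 37*(1/25) - 13*1/25 = 37/25 - 13/25 = 24/25 ≈ 0.96000)
I = -4 (I = -5 + 1 = -4)
O = 2*I*sqrt(3) (O = sqrt(-4 - 8) = sqrt(-12) = 2*I*sqrt(3) ≈ 3.4641*I)
(H - X) - 22*(-37 - O) = (47 - 1*24/25) - 22*(-37 - 2*I*sqrt(3)) = (47 - 24/25) - 22*(-37 - 2*I*sqrt(3)) = 1151/25 + (814 + 44*I*sqrt(3)) = 21501/25 + 44*I*sqrt(3)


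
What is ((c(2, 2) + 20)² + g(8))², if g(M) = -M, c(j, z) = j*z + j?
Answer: 446224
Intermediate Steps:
c(j, z) = j + j*z
((c(2, 2) + 20)² + g(8))² = ((2*(1 + 2) + 20)² - 1*8)² = ((2*3 + 20)² - 8)² = ((6 + 20)² - 8)² = (26² - 8)² = (676 - 8)² = 668² = 446224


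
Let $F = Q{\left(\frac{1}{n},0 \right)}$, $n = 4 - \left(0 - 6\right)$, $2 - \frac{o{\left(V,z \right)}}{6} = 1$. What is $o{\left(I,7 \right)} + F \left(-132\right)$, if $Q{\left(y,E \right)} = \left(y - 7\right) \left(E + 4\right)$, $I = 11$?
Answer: $\frac{18246}{5} \approx 3649.2$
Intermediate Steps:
$o{\left(V,z \right)} = 6$ ($o{\left(V,z \right)} = 12 - 6 = 6$)
$n = 10$ ($n = 4 - \left(0 - 6\right) = 4 - -6 = 4 + 6 = 10$)
$Q{\left(y,E \right)} = \left(-7 + y\right) \left(4 + E\right)$
$F = - \frac{138}{5}$ ($F = -28 - 0 + \frac{4}{10} + \frac{0}{10} = -28 + 0 + 4 \cdot \frac{1}{10} + 0 \cdot \frac{1}{10} = -28 + 0 + \frac{2}{5} + 0 = - \frac{138}{5} \approx -27.6$)
$o{\left(I,7 \right)} + F \left(-132\right) = 6 - - \frac{18216}{5} = 6 + \frac{18216}{5} = \frac{18246}{5}$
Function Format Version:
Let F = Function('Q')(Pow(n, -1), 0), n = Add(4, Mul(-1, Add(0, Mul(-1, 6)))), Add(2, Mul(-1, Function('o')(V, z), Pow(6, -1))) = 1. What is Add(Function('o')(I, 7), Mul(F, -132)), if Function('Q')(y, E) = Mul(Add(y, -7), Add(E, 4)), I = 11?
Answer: Rational(18246, 5) ≈ 3649.2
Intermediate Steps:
Function('o')(V, z) = 6 (Function('o')(V, z) = Add(12, Mul(-6, 1)) = Add(12, -6) = 6)
n = 10 (n = Add(4, Mul(-1, Add(0, -6))) = Add(4, Mul(-1, -6)) = Add(4, 6) = 10)
Function('Q')(y, E) = Mul(Add(-7, y), Add(4, E))
F = Rational(-138, 5) (F = Add(-28, Mul(-7, 0), Mul(4, Pow(10, -1)), Mul(0, Pow(10, -1))) = Add(-28, 0, Mul(4, Rational(1, 10)), Mul(0, Rational(1, 10))) = Add(-28, 0, Rational(2, 5), 0) = Rational(-138, 5) ≈ -27.600)
Add(Function('o')(I, 7), Mul(F, -132)) = Add(6, Mul(Rational(-138, 5), -132)) = Add(6, Rational(18216, 5)) = Rational(18246, 5)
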